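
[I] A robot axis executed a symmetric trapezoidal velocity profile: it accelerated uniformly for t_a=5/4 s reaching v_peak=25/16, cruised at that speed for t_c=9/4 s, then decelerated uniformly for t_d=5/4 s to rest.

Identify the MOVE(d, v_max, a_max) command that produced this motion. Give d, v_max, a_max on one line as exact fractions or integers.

a_max = (25/16)/(5/4) = 5/4
d_a = ½·25/16·5/4 = 125/128; d_c = 25/16·9/4 = 225/64
d = 2·125/128 + 225/64 = 175/32
t_c = 9/4 > 0 so v_max = 25/16

d=175/32 v_max=25/16 a_max=5/4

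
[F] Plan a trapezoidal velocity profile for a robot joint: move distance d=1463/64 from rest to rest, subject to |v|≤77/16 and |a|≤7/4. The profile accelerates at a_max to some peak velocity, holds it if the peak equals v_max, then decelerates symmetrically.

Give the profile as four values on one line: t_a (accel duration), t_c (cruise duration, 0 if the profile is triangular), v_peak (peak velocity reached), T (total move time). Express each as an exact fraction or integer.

(v_max)²/a_max = (77/16)²/(7/4) = 847/64
1463/64 ≥ 847/64 ⇒ cruise phase
t_a = (77/16)/(7/4) = 11/4; v_peak = 77/16
d_cruise = 1463/64 − 847/64 = 77/8; t_c = (77/8)/(77/16) = 2
T = 2·11/4 + 2 = 15/2

t_a=11/4 t_c=2 v_peak=77/16 T=15/2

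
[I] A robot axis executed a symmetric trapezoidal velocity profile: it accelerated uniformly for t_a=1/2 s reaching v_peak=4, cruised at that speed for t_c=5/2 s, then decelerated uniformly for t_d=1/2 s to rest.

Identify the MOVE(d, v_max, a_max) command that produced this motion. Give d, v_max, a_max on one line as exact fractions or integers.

d=12 v_max=4 a_max=8

a_max = 4/(1/2) = 8
d_a = ½·4·1/2 = 1; d_c = 4·5/2 = 10
d = 2·1 + 10 = 12
t_c = 5/2 > 0 so v_max = 4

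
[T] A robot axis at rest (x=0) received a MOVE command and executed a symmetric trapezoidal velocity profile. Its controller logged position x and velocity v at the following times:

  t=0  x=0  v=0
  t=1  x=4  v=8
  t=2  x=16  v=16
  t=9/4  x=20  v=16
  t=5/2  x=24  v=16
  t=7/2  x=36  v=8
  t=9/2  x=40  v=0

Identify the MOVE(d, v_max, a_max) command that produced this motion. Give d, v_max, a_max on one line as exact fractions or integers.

d=40 v_max=16 a_max=8

final state: t=9/2, x=40, v=0 → d = 40
a_max = (8−0)/(1−0) = 8
max v = 16 over t∈[2,5/2] → v_max = 16
check: 16·(2+1/2) = 40 ✓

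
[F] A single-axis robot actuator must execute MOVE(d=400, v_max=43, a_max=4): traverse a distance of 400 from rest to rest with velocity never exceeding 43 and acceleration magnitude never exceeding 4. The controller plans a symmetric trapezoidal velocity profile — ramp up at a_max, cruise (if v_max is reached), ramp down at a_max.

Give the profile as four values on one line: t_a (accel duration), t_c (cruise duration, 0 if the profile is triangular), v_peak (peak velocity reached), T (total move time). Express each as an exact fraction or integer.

t_a=10 t_c=0 v_peak=40 T=20

(v_max)²/a_max = 43²/4 = 1849/4
400 < 1849/4 ⇒ no cruise
v_peak = √(400·4) = √1600 = 40
t_a = 40/4 = 10; t_c = 0
T = 2·10 = 20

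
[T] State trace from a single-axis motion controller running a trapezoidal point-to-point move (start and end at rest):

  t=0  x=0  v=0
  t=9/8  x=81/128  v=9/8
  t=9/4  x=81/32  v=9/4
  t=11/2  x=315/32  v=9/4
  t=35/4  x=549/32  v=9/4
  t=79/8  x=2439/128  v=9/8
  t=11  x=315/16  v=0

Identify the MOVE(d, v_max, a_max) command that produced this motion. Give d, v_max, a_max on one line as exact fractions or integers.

d=315/16 v_max=9/4 a_max=1

final state: t=11, x=315/16, v=0 → d = 315/16
a_max = (9/8−0)/(9/8−0) = 1
max v = 9/4 over t∈[9/4,35/4] → v_max = 9/4
check: 9/4·(9/4+13/2) = 315/16 ✓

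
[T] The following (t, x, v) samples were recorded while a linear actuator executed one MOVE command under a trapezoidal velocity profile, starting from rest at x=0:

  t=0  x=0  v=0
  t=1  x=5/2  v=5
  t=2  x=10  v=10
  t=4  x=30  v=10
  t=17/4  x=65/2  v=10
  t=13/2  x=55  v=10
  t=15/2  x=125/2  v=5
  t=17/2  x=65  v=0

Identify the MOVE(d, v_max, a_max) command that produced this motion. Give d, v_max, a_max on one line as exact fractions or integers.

d=65 v_max=10 a_max=5

final state: t=17/2, x=65, v=0 → d = 65
a_max = (5−0)/(1−0) = 5
max v = 10 over t∈[2,13/2] → v_max = 10
check: 10·(2+9/2) = 65 ✓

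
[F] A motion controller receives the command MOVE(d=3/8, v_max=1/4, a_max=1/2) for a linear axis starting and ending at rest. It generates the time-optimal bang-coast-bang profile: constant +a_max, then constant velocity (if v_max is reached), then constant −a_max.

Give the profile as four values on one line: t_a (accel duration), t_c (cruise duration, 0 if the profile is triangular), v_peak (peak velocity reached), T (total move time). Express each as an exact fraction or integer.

vₘ²/aₘ = (1/4)²/(1/2) = 1/8
3/8 ≥ 1/8 → trapezoidal
t_a = (1/4)/(1/2) = 1/2; v_peak = 1/4
d_cruise = 3/8 − 1/8 = 1/4; t_c = (1/4)/(1/4) = 1
T = 2·1/2 + 1 = 2

t_a=1/2 t_c=1 v_peak=1/4 T=2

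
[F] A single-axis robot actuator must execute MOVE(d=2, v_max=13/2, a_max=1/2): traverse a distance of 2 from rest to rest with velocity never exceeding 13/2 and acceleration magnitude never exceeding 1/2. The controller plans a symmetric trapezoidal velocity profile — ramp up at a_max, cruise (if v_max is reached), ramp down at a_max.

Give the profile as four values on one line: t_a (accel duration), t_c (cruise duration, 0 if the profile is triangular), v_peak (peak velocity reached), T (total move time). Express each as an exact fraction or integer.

v_max²/a_max = (13/2)²/(1/2) = 169/2
2 < 169/2 → triangular
v_peak = √(2·1/2) = √1 = 1
t_a = 1/(1/2) = 2; t_c = 0
T = 2·2 = 4

t_a=2 t_c=0 v_peak=1 T=4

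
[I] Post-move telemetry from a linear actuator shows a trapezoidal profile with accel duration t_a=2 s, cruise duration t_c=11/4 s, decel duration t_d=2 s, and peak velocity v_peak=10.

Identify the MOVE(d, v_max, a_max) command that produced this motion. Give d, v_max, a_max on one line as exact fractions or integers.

d=95/2 v_max=10 a_max=5

a_max = 10/2 = 5
d_a = ½·10·2 = 10; d_c = 10·11/4 = 55/2
d = 2·10 + 55/2 = 95/2
t_c = 11/4 > 0 so v_max = 10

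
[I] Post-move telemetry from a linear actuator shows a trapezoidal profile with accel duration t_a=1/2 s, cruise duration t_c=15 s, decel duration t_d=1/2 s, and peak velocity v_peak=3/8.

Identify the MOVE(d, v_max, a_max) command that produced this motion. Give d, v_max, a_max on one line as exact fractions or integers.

d=93/16 v_max=3/8 a_max=3/4

a_max = (3/8)/(1/2) = 3/4
d_a = ½·3/8·1/2 = 3/32; d_c = 3/8·15 = 45/8
d = 2·3/32 + 45/8 = 93/16
t_c = 15 > 0 ⇒ limit active, v_max = 3/8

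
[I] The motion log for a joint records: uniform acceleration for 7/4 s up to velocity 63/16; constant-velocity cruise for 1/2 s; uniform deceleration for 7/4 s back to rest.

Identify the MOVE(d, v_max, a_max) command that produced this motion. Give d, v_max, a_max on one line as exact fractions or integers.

a_max = (63/16)/(7/4) = 9/4
d_a = ½·63/16·7/4 = 441/128; d_c = 63/16·1/2 = 63/32
d = 2·441/128 + 63/32 = 567/64
t_c = 1/2 > 0 so v_max = 63/16

d=567/64 v_max=63/16 a_max=9/4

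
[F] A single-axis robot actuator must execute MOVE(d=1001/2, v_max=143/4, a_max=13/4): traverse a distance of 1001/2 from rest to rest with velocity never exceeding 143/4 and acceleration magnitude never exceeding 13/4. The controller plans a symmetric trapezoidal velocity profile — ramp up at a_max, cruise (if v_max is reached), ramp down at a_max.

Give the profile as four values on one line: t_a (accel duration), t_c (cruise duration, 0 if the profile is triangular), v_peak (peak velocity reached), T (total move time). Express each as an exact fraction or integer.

t_a=11 t_c=3 v_peak=143/4 T=25

(v_max)²/a_max = (143/4)²/(13/4) = 1573/4
1001/2 ≥ 1573/4 so v_max reached
t_a = (143/4)/(13/4) = 11; v_peak = 143/4
d_cruise = 1001/2 − 1573/4 = 429/4; t_c = (429/4)/(143/4) = 3
T = 2·11 + 3 = 25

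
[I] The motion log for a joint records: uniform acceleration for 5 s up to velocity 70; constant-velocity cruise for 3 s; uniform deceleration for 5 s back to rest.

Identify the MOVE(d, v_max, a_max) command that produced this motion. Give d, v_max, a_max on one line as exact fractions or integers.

d=560 v_max=70 a_max=14

a_max = 70/5 = 14
d_a = ½·70·5 = 175; d_c = 70·3 = 210
d = 2·175 + 210 = 560
t_c = 3 > 0 ⇒ limit active, v_max = 70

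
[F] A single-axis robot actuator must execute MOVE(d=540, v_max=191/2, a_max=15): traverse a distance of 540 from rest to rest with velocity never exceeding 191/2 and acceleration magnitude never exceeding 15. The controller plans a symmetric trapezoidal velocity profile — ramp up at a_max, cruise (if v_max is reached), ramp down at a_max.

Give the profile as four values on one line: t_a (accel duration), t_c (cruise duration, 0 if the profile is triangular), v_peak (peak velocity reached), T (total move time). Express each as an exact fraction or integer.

(v_max)²/a_max = (191/2)²/15 = 36481/60
540 < 36481/60 so t_c = 0
v_peak = √(540·15) = √8100 = 90
t_a = 90/15 = 6; t_c = 0
T = 2·6 = 12

t_a=6 t_c=0 v_peak=90 T=12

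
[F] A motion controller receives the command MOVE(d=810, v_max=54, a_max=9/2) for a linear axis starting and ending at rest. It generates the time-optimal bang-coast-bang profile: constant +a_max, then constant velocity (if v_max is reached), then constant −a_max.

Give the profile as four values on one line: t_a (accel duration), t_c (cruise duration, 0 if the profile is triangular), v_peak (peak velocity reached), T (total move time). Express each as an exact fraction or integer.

t_a=12 t_c=3 v_peak=54 T=27

(v_max)²/a_max = 54²/(9/2) = 648
810 ≥ 648 so v_max reached
t_a = 54/(9/2) = 12; v_peak = 54
d_cruise = 810 − 648 = 162; t_c = 162/54 = 3
T = 2·12 + 3 = 27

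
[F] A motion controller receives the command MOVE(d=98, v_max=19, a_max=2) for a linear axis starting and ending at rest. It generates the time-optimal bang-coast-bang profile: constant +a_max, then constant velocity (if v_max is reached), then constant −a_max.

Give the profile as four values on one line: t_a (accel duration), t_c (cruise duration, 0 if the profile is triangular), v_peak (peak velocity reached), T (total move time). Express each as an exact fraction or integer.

t_a=7 t_c=0 v_peak=14 T=14

vₘ²/aₘ = 19²/2 = 361/2
98 < 361/2 → triangular
v_peak = √(98·2) = √196 = 14
t_a = 14/2 = 7; t_c = 0
T = 2·7 = 14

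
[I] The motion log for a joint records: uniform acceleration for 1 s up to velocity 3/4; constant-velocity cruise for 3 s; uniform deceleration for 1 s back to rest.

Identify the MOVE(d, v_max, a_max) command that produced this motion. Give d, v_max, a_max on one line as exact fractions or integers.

a_max = (3/4)/1 = 3/4
d_a = ½·3/4·1 = 3/8; d_c = 3/4·3 = 9/4
d = 2·3/8 + 9/4 = 3
t_c = 3 > 0 ⇒ limit active, v_max = 3/4

d=3 v_max=3/4 a_max=3/4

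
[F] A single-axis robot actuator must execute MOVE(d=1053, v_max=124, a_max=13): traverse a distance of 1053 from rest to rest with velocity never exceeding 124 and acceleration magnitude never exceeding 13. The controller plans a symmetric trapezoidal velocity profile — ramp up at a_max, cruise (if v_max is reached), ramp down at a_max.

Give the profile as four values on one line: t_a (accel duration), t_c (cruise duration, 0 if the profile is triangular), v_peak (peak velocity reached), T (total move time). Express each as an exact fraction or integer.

t_a=9 t_c=0 v_peak=117 T=18

v_max²/a_max = 124²/13 = 15376/13
1053 < 15376/13 ⇒ no cruise
v_peak = √(1053·13) = √13689 = 117
t_a = 117/13 = 9; t_c = 0
T = 2·9 = 18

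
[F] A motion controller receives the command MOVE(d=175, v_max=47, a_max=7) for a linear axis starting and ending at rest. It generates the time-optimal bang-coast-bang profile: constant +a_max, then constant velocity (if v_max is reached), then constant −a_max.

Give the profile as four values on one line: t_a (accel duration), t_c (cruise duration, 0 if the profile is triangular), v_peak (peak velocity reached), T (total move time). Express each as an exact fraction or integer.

v_max²/a_max = 47²/7 = 2209/7
175 < 2209/7 so t_c = 0
v_peak = √(175·7) = √1225 = 35
t_a = 35/7 = 5; t_c = 0
T = 2·5 = 10

t_a=5 t_c=0 v_peak=35 T=10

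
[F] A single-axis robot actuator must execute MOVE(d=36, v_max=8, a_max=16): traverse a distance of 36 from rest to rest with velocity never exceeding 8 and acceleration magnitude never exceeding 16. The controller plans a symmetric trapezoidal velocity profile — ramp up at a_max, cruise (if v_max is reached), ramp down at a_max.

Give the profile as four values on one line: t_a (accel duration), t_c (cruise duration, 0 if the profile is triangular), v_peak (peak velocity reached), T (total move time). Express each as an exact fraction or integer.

t_a=1/2 t_c=4 v_peak=8 T=5

v_max²/a_max = 8²/16 = 4
36 ≥ 4 so v_max reached
t_a = 8/16 = 1/2; v_peak = 8
d_cruise = 36 − 4 = 32; t_c = 32/8 = 4
T = 2·1/2 + 4 = 5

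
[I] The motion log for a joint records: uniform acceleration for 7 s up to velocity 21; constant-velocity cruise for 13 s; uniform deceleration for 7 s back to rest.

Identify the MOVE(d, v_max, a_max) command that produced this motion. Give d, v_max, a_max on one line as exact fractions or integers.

a_max = 21/7 = 3
d_a = ½·21·7 = 147/2; d_c = 21·13 = 273
d = 2·147/2 + 273 = 420
t_c = 13 > 0 ⇒ limit active, v_max = 21

d=420 v_max=21 a_max=3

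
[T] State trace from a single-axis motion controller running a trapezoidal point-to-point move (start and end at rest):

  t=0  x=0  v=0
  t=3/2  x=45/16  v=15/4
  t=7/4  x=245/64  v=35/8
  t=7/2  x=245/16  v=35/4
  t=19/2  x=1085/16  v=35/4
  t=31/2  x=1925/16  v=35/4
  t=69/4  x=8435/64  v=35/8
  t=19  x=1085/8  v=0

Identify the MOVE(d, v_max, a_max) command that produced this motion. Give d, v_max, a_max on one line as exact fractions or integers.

final state: t=19, x=1085/8, v=0 → d = 1085/8
a_max = (15/4−0)/(3/2−0) = 5/2
max v = 35/4 over t∈[7/2,31/2] → v_max = 35/4
check: 35/4·(7/2+12) = 1085/8 ✓

d=1085/8 v_max=35/4 a_max=5/2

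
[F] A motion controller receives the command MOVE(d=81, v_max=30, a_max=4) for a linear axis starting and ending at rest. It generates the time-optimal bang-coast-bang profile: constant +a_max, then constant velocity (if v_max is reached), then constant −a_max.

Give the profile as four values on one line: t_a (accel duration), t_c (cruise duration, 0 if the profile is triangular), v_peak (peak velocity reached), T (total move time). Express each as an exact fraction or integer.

t_a=9/2 t_c=0 v_peak=18 T=9

vₘ²/aₘ = 30²/4 = 225
81 < 225 → triangular
v_peak = √(81·4) = √324 = 18
t_a = 18/4 = 9/2; t_c = 0
T = 2·9/2 = 9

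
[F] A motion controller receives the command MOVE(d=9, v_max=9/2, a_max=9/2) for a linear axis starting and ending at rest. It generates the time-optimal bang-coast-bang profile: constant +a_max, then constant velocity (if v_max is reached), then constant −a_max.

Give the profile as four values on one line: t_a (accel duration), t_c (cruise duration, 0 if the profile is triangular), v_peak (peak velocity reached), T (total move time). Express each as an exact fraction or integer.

(v_max)²/a_max = (9/2)²/(9/2) = 9/2
9 ≥ 9/2 ⇒ cruise phase
t_a = (9/2)/(9/2) = 1; v_peak = 9/2
d_cruise = 9 − 9/2 = 9/2; t_c = (9/2)/(9/2) = 1
T = 2·1 + 1 = 3

t_a=1 t_c=1 v_peak=9/2 T=3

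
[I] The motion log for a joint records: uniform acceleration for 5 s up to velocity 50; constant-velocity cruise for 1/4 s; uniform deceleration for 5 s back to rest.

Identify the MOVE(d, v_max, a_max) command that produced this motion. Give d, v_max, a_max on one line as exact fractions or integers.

d=525/2 v_max=50 a_max=10

a_max = 50/5 = 10
d_a = ½·50·5 = 125; d_c = 50·1/4 = 25/2
d = 2·125 + 25/2 = 525/2
t_c = 1/4 > 0 ⇒ limit active, v_max = 50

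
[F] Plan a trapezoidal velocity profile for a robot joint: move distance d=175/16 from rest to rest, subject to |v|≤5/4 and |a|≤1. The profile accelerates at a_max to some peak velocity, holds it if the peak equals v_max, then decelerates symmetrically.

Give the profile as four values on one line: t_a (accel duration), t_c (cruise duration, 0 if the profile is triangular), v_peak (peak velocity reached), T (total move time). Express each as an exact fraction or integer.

t_a=5/4 t_c=15/2 v_peak=5/4 T=10

v_max²/a_max = (5/4)²/1 = 25/16
175/16 ≥ 25/16 so v_max reached
t_a = (5/4)/1 = 5/4; v_peak = 5/4
d_cruise = 175/16 − 25/16 = 75/8; t_c = (75/8)/(5/4) = 15/2
T = 2·5/4 + 15/2 = 10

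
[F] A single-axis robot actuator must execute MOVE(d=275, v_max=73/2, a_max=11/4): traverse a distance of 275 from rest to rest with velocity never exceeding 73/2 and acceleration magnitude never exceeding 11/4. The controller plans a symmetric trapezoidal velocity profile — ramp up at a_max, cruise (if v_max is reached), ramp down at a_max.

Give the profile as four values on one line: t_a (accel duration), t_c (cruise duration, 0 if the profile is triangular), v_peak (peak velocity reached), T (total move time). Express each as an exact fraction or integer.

v_max²/a_max = (73/2)²/(11/4) = 5329/11
275 < 5329/11 → triangular
v_peak = √(275·11/4) = √(3025/4) = 55/2
t_a = (55/2)/(11/4) = 10; t_c = 0
T = 2·10 = 20

t_a=10 t_c=0 v_peak=55/2 T=20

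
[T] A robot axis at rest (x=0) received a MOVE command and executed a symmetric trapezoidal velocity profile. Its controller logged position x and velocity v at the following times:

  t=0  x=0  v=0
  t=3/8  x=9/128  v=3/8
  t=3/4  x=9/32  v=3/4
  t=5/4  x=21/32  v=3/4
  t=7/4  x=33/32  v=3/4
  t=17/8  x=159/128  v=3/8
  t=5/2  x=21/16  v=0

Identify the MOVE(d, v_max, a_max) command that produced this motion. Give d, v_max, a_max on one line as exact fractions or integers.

d=21/16 v_max=3/4 a_max=1

final state: t=5/2, x=21/16, v=0 → d = 21/16
a_max = (3/8−0)/(3/8−0) = 1
max v = 3/4 over t∈[3/4,7/4] → v_max = 3/4
check: 3/4·(3/4+1) = 21/16 ✓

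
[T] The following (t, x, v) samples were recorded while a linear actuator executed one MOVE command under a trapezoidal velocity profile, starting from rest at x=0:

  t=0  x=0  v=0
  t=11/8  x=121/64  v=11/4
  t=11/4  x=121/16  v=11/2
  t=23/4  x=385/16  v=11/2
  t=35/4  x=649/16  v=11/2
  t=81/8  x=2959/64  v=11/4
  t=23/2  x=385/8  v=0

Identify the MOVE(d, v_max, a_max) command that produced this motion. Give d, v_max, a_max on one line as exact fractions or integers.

final state: t=23/2, x=385/8, v=0 → d = 385/8
a_max = (11/4−0)/(11/8−0) = 2
max v = 11/2 over t∈[11/4,35/4] → v_max = 11/2
check: 11/2·(11/4+6) = 385/8 ✓

d=385/8 v_max=11/2 a_max=2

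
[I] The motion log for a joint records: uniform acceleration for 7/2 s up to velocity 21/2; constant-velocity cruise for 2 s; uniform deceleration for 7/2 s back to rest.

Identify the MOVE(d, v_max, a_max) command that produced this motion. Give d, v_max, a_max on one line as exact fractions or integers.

a_max = (21/2)/(7/2) = 3
d_a = ½·21/2·7/2 = 147/8; d_c = 21/2·2 = 21
d = 2·147/8 + 21 = 231/4
t_c = 2 > 0 so v_max = 21/2

d=231/4 v_max=21/2 a_max=3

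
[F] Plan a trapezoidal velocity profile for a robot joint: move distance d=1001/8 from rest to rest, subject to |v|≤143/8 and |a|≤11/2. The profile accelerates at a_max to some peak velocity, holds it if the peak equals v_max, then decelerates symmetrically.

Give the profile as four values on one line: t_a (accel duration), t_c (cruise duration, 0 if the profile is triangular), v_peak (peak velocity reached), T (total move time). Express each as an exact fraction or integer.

t_a=13/4 t_c=15/4 v_peak=143/8 T=41/4

v_max²/a_max = (143/8)²/(11/2) = 1859/32
1001/8 ≥ 1859/32 ⇒ cruise phase
t_a = (143/8)/(11/2) = 13/4; v_peak = 143/8
d_cruise = 1001/8 − 1859/32 = 2145/32; t_c = (2145/32)/(143/8) = 15/4
T = 2·13/4 + 15/4 = 41/4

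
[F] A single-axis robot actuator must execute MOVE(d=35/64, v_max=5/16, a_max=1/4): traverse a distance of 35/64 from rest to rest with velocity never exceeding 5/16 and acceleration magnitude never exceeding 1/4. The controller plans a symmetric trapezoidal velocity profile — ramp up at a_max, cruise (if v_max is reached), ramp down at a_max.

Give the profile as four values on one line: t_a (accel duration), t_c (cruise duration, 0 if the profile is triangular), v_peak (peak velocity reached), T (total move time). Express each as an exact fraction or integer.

t_a=5/4 t_c=1/2 v_peak=5/16 T=3

v_max²/a_max = (5/16)²/(1/4) = 25/64
35/64 ≥ 25/64 so v_max reached
t_a = (5/16)/(1/4) = 5/4; v_peak = 5/16
d_cruise = 35/64 − 25/64 = 5/32; t_c = (5/32)/(5/16) = 1/2
T = 2·5/4 + 1/2 = 3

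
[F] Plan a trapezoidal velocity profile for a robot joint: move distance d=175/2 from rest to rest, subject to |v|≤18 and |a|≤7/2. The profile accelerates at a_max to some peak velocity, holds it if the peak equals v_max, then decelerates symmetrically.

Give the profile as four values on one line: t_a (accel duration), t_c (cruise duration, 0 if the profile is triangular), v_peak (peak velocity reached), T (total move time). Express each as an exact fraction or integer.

t_a=5 t_c=0 v_peak=35/2 T=10

vₘ²/aₘ = 18²/(7/2) = 648/7
175/2 < 648/7 so t_c = 0
v_peak = √(175/2·7/2) = √(1225/4) = 35/2
t_a = (35/2)/(7/2) = 5; t_c = 0
T = 2·5 = 10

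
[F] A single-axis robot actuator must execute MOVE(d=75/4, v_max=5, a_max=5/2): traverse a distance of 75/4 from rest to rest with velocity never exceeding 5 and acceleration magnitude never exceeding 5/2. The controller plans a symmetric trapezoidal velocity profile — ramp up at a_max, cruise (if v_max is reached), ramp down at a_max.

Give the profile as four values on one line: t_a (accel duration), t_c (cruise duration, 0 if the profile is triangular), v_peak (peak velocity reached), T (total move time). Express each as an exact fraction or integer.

t_a=2 t_c=7/4 v_peak=5 T=23/4

v_max²/a_max = 5²/(5/2) = 10
75/4 ≥ 10 ⇒ cruise phase
t_a = 5/(5/2) = 2; v_peak = 5
d_cruise = 75/4 − 10 = 35/4; t_c = (35/4)/5 = 7/4
T = 2·2 + 7/4 = 23/4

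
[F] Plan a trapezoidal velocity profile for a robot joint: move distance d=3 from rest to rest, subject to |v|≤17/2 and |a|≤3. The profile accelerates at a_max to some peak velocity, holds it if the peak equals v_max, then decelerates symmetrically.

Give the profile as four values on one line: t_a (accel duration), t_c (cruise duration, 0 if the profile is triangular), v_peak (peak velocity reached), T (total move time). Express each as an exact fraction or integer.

vₘ²/aₘ = (17/2)²/3 = 289/12
3 < 289/12 → triangular
v_peak = √(3·3) = √9 = 3
t_a = 3/3 = 1; t_c = 0
T = 2·1 = 2

t_a=1 t_c=0 v_peak=3 T=2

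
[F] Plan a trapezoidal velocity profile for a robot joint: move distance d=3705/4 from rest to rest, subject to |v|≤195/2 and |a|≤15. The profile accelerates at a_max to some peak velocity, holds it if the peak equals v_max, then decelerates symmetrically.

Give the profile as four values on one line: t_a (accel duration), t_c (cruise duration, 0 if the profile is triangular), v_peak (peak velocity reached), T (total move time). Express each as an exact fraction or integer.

t_a=13/2 t_c=3 v_peak=195/2 T=16

(v_max)²/a_max = (195/2)²/15 = 2535/4
3705/4 ≥ 2535/4 so v_max reached
t_a = (195/2)/15 = 13/2; v_peak = 195/2
d_cruise = 3705/4 − 2535/4 = 585/2; t_c = (585/2)/(195/2) = 3
T = 2·13/2 + 3 = 16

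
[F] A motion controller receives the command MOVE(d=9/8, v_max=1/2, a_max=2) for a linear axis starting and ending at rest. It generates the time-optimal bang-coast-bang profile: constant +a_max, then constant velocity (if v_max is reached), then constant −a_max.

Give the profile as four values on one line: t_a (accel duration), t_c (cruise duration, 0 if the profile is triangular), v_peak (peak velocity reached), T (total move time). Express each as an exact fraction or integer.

t_a=1/4 t_c=2 v_peak=1/2 T=5/2

(v_max)²/a_max = (1/2)²/2 = 1/8
9/8 ≥ 1/8 → trapezoidal
t_a = (1/2)/2 = 1/4; v_peak = 1/2
d_cruise = 9/8 − 1/8 = 1; t_c = 1/(1/2) = 2
T = 2·1/4 + 2 = 5/2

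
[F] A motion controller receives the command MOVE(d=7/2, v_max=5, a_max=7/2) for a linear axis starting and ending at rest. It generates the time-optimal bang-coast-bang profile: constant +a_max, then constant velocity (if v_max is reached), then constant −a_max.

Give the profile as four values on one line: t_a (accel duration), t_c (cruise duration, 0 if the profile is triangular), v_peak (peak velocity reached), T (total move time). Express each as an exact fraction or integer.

v_max²/a_max = 5²/(7/2) = 50/7
7/2 < 50/7 → triangular
v_peak = √(7/2·7/2) = √(49/4) = 7/2
t_a = (7/2)/(7/2) = 1; t_c = 0
T = 2·1 = 2

t_a=1 t_c=0 v_peak=7/2 T=2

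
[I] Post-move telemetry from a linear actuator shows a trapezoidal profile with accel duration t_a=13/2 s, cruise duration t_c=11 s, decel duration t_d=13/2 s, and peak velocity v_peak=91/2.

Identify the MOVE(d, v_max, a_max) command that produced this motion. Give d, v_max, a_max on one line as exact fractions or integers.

a_max = (91/2)/(13/2) = 7
d_a = ½·91/2·13/2 = 1183/8; d_c = 91/2·11 = 1001/2
d = 2·1183/8 + 1001/2 = 3185/4
t_c = 11 > 0 → v_max = v_peak = 91/2

d=3185/4 v_max=91/2 a_max=7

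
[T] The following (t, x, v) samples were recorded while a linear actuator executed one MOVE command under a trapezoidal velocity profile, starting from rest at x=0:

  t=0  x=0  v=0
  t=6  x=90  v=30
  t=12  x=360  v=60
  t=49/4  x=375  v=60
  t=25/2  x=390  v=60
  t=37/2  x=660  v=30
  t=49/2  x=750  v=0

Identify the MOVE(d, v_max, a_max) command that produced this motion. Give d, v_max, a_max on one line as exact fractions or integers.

d=750 v_max=60 a_max=5

final state: t=49/2, x=750, v=0 → d = 750
a_max = (30−0)/(6−0) = 5
max v = 60 over t∈[12,25/2] → v_max = 60
check: 60·(12+1/2) = 750 ✓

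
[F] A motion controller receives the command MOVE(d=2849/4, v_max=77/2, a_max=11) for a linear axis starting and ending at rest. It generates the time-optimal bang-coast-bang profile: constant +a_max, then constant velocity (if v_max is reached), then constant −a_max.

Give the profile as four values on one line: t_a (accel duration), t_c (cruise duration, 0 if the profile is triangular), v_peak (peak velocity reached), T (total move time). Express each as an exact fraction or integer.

t_a=7/2 t_c=15 v_peak=77/2 T=22

v_max²/a_max = (77/2)²/11 = 539/4
2849/4 ≥ 539/4 so v_max reached
t_a = (77/2)/11 = 7/2; v_peak = 77/2
d_cruise = 2849/4 − 539/4 = 1155/2; t_c = (1155/2)/(77/2) = 15
T = 2·7/2 + 15 = 22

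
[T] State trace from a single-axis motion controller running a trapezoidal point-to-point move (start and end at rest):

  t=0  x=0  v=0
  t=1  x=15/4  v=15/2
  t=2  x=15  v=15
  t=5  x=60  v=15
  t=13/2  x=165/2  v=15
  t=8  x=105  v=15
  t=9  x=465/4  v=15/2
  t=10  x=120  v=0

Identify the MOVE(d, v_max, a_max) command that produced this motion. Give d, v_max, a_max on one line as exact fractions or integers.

final state: t=10, x=120, v=0 → d = 120
a_max = (15/2−0)/(1−0) = 15/2
max v = 15 over t∈[2,8] → v_max = 15
check: 15·(2+6) = 120 ✓

d=120 v_max=15 a_max=15/2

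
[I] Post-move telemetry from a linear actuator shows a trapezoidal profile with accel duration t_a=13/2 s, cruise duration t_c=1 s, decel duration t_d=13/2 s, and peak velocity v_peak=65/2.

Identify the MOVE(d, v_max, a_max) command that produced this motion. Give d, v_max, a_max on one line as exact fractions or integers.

d=975/4 v_max=65/2 a_max=5

a_max = (65/2)/(13/2) = 5
d_a = ½·65/2·13/2 = 845/8; d_c = 65/2·1 = 65/2
d = 2·845/8 + 65/2 = 975/4
t_c = 1 > 0 → v_max = v_peak = 65/2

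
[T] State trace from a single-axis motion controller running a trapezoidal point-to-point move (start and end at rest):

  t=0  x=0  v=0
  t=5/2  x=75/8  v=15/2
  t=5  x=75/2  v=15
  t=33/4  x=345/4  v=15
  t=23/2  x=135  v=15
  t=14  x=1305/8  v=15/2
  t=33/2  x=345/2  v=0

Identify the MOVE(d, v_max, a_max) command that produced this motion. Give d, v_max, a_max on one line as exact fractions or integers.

final state: t=33/2, x=345/2, v=0 → d = 345/2
a_max = (15/2−0)/(5/2−0) = 3
max v = 15 over t∈[5,23/2] → v_max = 15
check: 15·(5+13/2) = 345/2 ✓

d=345/2 v_max=15 a_max=3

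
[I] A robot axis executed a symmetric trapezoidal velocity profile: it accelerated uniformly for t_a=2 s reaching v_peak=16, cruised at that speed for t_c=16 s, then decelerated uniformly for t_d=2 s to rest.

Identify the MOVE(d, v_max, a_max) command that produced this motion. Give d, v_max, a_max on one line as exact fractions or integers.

d=288 v_max=16 a_max=8

a_max = 16/2 = 8
d_a = ½·16·2 = 16; d_c = 16·16 = 256
d = 2·16 + 256 = 288
t_c = 16 > 0 so v_max = 16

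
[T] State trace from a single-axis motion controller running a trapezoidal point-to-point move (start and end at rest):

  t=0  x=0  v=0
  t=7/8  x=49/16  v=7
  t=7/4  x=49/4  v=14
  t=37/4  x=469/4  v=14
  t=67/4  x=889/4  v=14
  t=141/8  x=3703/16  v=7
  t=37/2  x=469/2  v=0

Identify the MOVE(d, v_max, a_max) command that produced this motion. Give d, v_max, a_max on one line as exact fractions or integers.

final state: t=37/2, x=469/2, v=0 → d = 469/2
a_max = (7−0)/(7/8−0) = 8
max v = 14 over t∈[7/4,67/4] → v_max = 14
check: 14·(7/4+15) = 469/2 ✓

d=469/2 v_max=14 a_max=8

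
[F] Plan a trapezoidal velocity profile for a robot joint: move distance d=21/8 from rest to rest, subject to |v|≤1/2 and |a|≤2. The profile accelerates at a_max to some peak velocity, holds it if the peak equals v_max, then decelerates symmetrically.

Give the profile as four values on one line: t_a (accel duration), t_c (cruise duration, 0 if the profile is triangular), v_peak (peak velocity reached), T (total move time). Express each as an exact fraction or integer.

v_max²/a_max = (1/2)²/2 = 1/8
21/8 ≥ 1/8 ⇒ cruise phase
t_a = (1/2)/2 = 1/4; v_peak = 1/2
d_cruise = 21/8 − 1/8 = 5/2; t_c = (5/2)/(1/2) = 5
T = 2·1/4 + 5 = 11/2

t_a=1/4 t_c=5 v_peak=1/2 T=11/2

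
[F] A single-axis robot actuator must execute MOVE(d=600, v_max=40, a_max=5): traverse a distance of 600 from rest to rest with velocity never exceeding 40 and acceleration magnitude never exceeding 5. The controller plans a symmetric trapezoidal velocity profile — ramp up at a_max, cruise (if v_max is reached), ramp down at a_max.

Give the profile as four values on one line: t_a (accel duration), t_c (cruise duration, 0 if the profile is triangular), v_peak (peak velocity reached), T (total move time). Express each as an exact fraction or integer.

v_max²/a_max = 40²/5 = 320
600 ≥ 320 so v_max reached
t_a = 40/5 = 8; v_peak = 40
d_cruise = 600 − 320 = 280; t_c = 280/40 = 7
T = 2·8 + 7 = 23

t_a=8 t_c=7 v_peak=40 T=23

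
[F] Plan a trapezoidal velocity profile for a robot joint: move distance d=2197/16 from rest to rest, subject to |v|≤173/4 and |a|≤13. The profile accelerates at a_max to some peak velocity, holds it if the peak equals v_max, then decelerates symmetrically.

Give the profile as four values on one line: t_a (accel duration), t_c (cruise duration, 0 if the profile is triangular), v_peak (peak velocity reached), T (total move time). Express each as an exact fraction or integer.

vₘ²/aₘ = (173/4)²/13 = 29929/208
2197/16 < 29929/208 so t_c = 0
v_peak = √(2197/16·13) = √(28561/16) = 169/4
t_a = (169/4)/13 = 13/4; t_c = 0
T = 2·13/4 = 13/2

t_a=13/4 t_c=0 v_peak=169/4 T=13/2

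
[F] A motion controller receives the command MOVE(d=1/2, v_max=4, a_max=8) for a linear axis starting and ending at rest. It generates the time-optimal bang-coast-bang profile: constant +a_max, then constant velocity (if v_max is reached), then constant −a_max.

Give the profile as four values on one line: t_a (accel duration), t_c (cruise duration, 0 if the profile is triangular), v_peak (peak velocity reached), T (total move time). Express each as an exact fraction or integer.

(v_max)²/a_max = 4²/8 = 2
1/2 < 2 → triangular
v_peak = √(1/2·8) = √4 = 2
t_a = 2/8 = 1/4; t_c = 0
T = 2·1/4 = 1/2

t_a=1/4 t_c=0 v_peak=2 T=1/2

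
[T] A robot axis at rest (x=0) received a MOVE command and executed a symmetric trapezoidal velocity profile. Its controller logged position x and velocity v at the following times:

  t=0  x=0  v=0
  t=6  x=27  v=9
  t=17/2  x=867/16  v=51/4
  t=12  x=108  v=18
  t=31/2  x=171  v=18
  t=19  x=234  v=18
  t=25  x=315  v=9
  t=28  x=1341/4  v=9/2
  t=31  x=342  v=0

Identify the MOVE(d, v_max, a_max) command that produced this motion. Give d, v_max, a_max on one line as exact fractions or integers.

d=342 v_max=18 a_max=3/2

final state: t=31, x=342, v=0 → d = 342
a_max = (9−0)/(6−0) = 3/2
max v = 18 over t∈[12,19] → v_max = 18
check: 18·(12+7) = 342 ✓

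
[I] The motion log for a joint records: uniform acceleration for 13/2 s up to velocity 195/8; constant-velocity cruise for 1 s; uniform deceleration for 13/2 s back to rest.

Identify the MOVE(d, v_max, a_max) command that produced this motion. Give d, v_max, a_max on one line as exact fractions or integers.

a_max = (195/8)/(13/2) = 15/4
d_a = ½·195/8·13/2 = 2535/32; d_c = 195/8·1 = 195/8
d = 2·2535/32 + 195/8 = 2925/16
t_c = 1 > 0 so v_max = 195/8

d=2925/16 v_max=195/8 a_max=15/4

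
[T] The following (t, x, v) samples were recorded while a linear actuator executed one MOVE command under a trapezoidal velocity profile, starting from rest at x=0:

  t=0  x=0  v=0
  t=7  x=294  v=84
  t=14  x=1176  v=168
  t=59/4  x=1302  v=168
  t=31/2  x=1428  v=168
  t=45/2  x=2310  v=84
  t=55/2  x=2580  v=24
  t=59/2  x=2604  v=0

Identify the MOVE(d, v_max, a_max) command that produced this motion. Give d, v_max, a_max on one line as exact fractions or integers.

d=2604 v_max=168 a_max=12

final state: t=59/2, x=2604, v=0 → d = 2604
a_max = (84−0)/(7−0) = 12
max v = 168 over t∈[14,31/2] → v_max = 168
check: 168·(14+3/2) = 2604 ✓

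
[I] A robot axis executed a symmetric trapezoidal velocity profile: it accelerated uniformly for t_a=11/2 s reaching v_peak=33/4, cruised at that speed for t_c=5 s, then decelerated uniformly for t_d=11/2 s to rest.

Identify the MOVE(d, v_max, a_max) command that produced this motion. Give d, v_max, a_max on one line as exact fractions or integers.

a_max = (33/4)/(11/2) = 3/2
d_a = ½·33/4·11/2 = 363/16; d_c = 33/4·5 = 165/4
d = 2·363/16 + 165/4 = 693/8
t_c = 5 > 0 so v_max = 33/4

d=693/8 v_max=33/4 a_max=3/2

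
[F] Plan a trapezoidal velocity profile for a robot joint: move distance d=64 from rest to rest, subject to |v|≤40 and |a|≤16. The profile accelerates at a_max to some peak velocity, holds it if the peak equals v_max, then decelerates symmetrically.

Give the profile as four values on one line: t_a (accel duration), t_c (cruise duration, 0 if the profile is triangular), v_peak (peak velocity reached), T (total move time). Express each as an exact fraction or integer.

(v_max)²/a_max = 40²/16 = 100
64 < 100 ⇒ no cruise
v_peak = √(64·16) = √1024 = 32
t_a = 32/16 = 2; t_c = 0
T = 2·2 = 4

t_a=2 t_c=0 v_peak=32 T=4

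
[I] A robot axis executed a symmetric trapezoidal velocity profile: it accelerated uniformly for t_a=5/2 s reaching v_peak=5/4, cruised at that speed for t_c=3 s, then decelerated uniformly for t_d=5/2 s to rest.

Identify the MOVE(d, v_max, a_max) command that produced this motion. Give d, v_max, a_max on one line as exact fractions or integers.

a_max = (5/4)/(5/2) = 1/2
d_a = ½·5/4·5/2 = 25/16; d_c = 5/4·3 = 15/4
d = 2·25/16 + 15/4 = 55/8
t_c = 3 > 0 so v_max = 5/4

d=55/8 v_max=5/4 a_max=1/2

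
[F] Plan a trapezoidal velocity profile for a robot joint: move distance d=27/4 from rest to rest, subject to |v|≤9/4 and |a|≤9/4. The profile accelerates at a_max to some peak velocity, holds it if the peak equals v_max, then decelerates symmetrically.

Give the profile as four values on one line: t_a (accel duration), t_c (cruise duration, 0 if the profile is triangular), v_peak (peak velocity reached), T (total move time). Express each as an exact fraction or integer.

(v_max)²/a_max = (9/4)²/(9/4) = 9/4
27/4 ≥ 9/4 so v_max reached
t_a = (9/4)/(9/4) = 1; v_peak = 9/4
d_cruise = 27/4 − 9/4 = 9/2; t_c = (9/2)/(9/4) = 2
T = 2·1 + 2 = 4

t_a=1 t_c=2 v_peak=9/4 T=4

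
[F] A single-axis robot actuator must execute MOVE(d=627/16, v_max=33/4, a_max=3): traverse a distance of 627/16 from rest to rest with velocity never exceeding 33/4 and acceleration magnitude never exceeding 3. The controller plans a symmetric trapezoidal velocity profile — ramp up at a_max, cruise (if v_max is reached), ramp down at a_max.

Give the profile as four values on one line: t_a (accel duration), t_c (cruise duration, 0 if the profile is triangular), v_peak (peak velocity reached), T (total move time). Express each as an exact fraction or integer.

t_a=11/4 t_c=2 v_peak=33/4 T=15/2

vₘ²/aₘ = (33/4)²/3 = 363/16
627/16 ≥ 363/16 ⇒ cruise phase
t_a = (33/4)/3 = 11/4; v_peak = 33/4
d_cruise = 627/16 − 363/16 = 33/2; t_c = (33/2)/(33/4) = 2
T = 2·11/4 + 2 = 15/2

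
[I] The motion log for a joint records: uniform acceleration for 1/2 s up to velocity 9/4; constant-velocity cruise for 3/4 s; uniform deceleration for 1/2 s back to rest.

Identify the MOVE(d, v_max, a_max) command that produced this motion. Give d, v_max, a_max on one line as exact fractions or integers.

a_max = (9/4)/(1/2) = 9/2
d_a = ½·9/4·1/2 = 9/16; d_c = 9/4·3/4 = 27/16
d = 2·9/16 + 27/16 = 45/16
t_c = 3/4 > 0 → v_max = v_peak = 9/4

d=45/16 v_max=9/4 a_max=9/2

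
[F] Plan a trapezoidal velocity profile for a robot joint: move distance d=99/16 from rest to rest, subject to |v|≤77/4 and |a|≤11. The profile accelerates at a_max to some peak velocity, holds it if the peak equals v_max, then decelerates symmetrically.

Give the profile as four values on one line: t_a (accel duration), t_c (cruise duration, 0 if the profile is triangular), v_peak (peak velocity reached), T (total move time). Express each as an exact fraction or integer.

t_a=3/4 t_c=0 v_peak=33/4 T=3/2

vₘ²/aₘ = (77/4)²/11 = 539/16
99/16 < 539/16 so t_c = 0
v_peak = √(99/16·11) = √(1089/16) = 33/4
t_a = (33/4)/11 = 3/4; t_c = 0
T = 2·3/4 = 3/2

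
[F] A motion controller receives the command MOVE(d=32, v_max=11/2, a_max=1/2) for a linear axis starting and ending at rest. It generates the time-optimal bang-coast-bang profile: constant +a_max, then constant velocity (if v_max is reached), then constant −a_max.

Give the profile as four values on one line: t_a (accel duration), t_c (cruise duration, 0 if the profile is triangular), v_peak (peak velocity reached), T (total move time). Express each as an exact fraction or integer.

t_a=8 t_c=0 v_peak=4 T=16

vₘ²/aₘ = (11/2)²/(1/2) = 121/2
32 < 121/2 → triangular
v_peak = √(32·1/2) = √16 = 4
t_a = 4/(1/2) = 8; t_c = 0
T = 2·8 = 16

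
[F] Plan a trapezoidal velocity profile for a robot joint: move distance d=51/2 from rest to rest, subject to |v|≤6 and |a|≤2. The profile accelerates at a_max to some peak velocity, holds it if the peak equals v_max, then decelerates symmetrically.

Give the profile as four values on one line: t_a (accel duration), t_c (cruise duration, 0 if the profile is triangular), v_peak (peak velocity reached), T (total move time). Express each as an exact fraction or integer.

t_a=3 t_c=5/4 v_peak=6 T=29/4

v_max²/a_max = 6²/2 = 18
51/2 ≥ 18 ⇒ cruise phase
t_a = 6/2 = 3; v_peak = 6
d_cruise = 51/2 − 18 = 15/2; t_c = (15/2)/6 = 5/4
T = 2·3 + 5/4 = 29/4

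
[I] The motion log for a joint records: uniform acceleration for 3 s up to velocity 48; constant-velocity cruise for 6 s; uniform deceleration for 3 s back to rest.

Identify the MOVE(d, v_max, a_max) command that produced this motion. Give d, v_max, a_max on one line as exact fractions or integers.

d=432 v_max=48 a_max=16

a_max = 48/3 = 16
d_a = ½·48·3 = 72; d_c = 48·6 = 288
d = 2·72 + 288 = 432
t_c = 6 > 0 so v_max = 48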